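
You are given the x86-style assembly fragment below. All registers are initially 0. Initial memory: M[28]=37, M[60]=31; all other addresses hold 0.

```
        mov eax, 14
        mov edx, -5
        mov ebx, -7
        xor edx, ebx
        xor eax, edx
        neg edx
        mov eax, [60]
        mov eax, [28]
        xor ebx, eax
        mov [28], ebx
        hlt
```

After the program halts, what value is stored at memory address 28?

-36

eax=14
edx=-5
ebx=-7
edx=(-5)^(-7)=2
eax=14^2=12
edx=-(2)=-2
eax=M[60]=31
eax=M[28]=37
ebx=(-7)^37=-36
mov [28], ebx → M[28]=-36
halt.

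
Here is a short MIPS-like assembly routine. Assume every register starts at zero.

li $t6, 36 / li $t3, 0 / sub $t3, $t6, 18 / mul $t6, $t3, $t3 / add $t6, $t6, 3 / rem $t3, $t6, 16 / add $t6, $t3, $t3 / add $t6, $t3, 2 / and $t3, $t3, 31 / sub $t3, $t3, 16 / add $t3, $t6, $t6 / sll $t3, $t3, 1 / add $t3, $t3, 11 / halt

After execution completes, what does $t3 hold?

after li $t6, 36: $t6=36
after li $t3, 0: $t3=0
after sub $t3, $t6, 18: $t3=36-18=18
after mul $t6, $t3, $t3: $t6=18*18=324
after add $t6, $t6, 3: $t6=324+3=327
after rem $t3, $t6, 16: $t3=327%16=7
after add $t6, $t3, $t3: $t6=7+7=14
after add $t6, $t3, 2: $t6=7+2=9
after and $t3, $t3, 31: $t3=7&31=7
after sub $t3, $t3, 16: $t3=7-16=-9
after add $t3, $t6, $t6: $t3=9+9=18
after sll $t3, $t3, 1: $t3=18<<1=36
after add $t3, $t3, 11: $t3=36+11=47
halt.

47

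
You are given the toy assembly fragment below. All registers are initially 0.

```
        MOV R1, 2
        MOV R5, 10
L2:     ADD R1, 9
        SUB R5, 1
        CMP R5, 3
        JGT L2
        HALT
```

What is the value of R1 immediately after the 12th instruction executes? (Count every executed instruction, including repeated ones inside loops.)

R1=2
R5=10
R1=2+9=11
R5=10-1=9
CMP R5, 3  (cmp 9,3)
JGT L2: taken
R1=11+9=20
R5=9-1=8
CMP R5, 3  (cmp 8,3)
JGT L2: taken
R1=20+9=29
R5=8-1=7
After step 12: R1 = 29.

29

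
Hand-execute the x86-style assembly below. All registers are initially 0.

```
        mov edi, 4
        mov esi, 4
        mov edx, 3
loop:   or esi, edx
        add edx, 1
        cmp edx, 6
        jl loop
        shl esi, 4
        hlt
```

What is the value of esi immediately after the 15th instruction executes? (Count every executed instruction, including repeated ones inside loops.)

edi=4
esi=4
edx=3
esi=4|3=7
edx=3+1=4
cmp edx, 6  (cmp 4,6)
jl loop: taken
esi=7|4=7
edx=4+1=5
cmp edx, 6  (cmp 5,6)
jl loop: taken
esi=7|5=7
edx=5+1=6
cmp edx, 6  (cmp 6,6)
jl loop: not taken
After step 15: esi = 7.

7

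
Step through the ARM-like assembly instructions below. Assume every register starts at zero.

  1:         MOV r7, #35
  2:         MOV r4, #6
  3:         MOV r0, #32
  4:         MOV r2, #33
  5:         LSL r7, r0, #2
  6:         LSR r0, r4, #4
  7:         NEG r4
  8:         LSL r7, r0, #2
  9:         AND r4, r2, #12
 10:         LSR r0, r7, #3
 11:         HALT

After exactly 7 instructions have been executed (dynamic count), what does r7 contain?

128

r7=35
r4=6
r0=32
r2=33
r7=32<<2=128
r0=6>>4=0
r4=-(6)=-6
After step 7: r7 = 128.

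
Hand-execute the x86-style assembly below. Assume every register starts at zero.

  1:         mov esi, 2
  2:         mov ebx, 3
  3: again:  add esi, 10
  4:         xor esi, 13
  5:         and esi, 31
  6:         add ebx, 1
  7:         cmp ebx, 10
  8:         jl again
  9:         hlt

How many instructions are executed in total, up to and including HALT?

45

esi=2
ebx=3
esi=2+10=12
esi=12^13=1
esi=1&31=1
ebx=3+1=4
cmp ebx, 10  (cmp 4,10)
jl again: taken
esi=1+10=11
esi=11^13=6
esi=6&31=6
ebx=4+1=5
cmp ebx, 10  (cmp 5,10)
jl again: taken
esi=6+10=16
esi=16^13=29
esi=29&31=29
ebx=5+1=6
cmp ebx, 10  (cmp 6,10)
jl again: taken
esi=29+10=39
esi=39^13=42
esi=42&31=10
ebx=6+1=7
cmp ebx, 10  (cmp 7,10)
jl again: taken
esi=10+10=20
esi=20^13=25
esi=25&31=25
ebx=7+1=8
cmp ebx, 10  (cmp 8,10)
jl again: taken
esi=25+10=35
esi=35^13=46
esi=46&31=14
ebx=8+1=9
cmp ebx, 10  (cmp 9,10)
jl again: taken
esi=14+10=24
esi=24^13=21
esi=21&31=21
ebx=9+1=10
cmp ebx, 10  (cmp 10,10)
jl again: not taken
halt.
Total executed instructions: 45.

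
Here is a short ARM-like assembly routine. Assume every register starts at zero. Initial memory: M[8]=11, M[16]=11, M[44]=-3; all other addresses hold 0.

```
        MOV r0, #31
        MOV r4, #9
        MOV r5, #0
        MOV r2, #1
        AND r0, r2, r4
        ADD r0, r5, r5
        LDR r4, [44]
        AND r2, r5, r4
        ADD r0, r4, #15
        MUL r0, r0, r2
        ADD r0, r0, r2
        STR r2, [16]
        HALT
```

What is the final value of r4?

after MOV r0, #31: r0=31
after MOV r4, #9: r4=9
after MOV r5, #0: r5=0
after MOV r2, #1: r2=1
after AND r0, r2, r4: r0=1&9=1
after ADD r0, r5, r5: r0=0+0=0
after LDR r4, [44]: r4=M[44]=-3
after AND r2, r5, r4: r2=0&(-3)=0
after ADD r0, r4, #15: r0=(-3)+15=12
after MUL r0, r0, r2: r0=12*0=0
after ADD r0, r0, r2: r0=0+0=0
STR r2, [16] → M[16]=0
halt.

-3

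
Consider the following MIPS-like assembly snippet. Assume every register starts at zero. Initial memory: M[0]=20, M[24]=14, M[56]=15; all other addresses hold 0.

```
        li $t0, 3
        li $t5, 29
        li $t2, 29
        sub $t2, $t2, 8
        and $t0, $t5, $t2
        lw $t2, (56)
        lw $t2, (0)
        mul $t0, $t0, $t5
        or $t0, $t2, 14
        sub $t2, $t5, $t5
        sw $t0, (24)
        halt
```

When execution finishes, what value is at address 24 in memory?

$t0=3
$t5=29
$t2=29
$t2=29-8=21
$t0=29&21=21
$t2=M[56]=15
$t2=M[0]=20
$t0=21*29=609
$t0=20|14=30
$t2=29-29=0
sw $t0, (24) → M[24]=30
halt.

30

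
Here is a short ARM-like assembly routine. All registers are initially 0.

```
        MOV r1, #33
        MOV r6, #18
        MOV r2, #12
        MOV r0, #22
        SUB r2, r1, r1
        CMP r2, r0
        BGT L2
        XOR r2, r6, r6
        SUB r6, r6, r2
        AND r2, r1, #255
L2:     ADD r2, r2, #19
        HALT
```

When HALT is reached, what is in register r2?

r1=33
r6=18
r2=12
r0=22
r2=33-33=0
CMP r2, r0  (cmp 0,22)
BGT L2: not taken
r2=18^18=0
r6=18-0=18
r2=33&255=33
r2=33+19=52
halt.

52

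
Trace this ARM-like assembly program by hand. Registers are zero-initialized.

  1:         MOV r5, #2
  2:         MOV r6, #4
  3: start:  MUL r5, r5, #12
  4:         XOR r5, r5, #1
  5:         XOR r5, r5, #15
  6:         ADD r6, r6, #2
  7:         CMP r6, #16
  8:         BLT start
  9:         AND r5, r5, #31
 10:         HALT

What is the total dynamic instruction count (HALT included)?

after MOV r5, #2: r5=2
after MOV r6, #4: r6=4
after MUL r5, r5, #12: r5=2*12=24
after XOR r5, r5, #1: r5=24^1=25
after XOR r5, r5, #15: r5=25^15=22
after ADD r6, r6, #2: r6=4+2=6
CMP r6, #16  (cmp 6,16)
BLT start: taken
after MUL r5, r5, #12: r5=22*12=264
after XOR r5, r5, #1: r5=264^1=265
after XOR r5, r5, #15: r5=265^15=262
after ADD r6, r6, #2: r6=6+2=8
CMP r6, #16  (cmp 8,16)
BLT start: taken
after MUL r5, r5, #12: r5=262*12=3144
after XOR r5, r5, #1: r5=3144^1=3145
after XOR r5, r5, #15: r5=3145^15=3142
after ADD r6, r6, #2: r6=8+2=10
CMP r6, #16  (cmp 10,16)
BLT start: taken
after MUL r5, r5, #12: r5=3142*12=37704
after XOR r5, r5, #1: r5=37704^1=37705
after XOR r5, r5, #15: r5=37705^15=37702
after ADD r6, r6, #2: r6=10+2=12
CMP r6, #16  (cmp 12,16)
BLT start: taken
after MUL r5, r5, #12: r5=37702*12=452424
after XOR r5, r5, #1: r5=452424^1=452425
after XOR r5, r5, #15: r5=452425^15=452422
after ADD r6, r6, #2: r6=12+2=14
CMP r6, #16  (cmp 14,16)
BLT start: taken
after MUL r5, r5, #12: r5=452422*12=5429064
after XOR r5, r5, #1: r5=5429064^1=5429065
after XOR r5, r5, #15: r5=5429065^15=5429062
after ADD r6, r6, #2: r6=14+2=16
CMP r6, #16  (cmp 16,16)
BLT start: not taken
after AND r5, r5, #31: r5=5429062&31=6
halt.
Total executed instructions: 40.

40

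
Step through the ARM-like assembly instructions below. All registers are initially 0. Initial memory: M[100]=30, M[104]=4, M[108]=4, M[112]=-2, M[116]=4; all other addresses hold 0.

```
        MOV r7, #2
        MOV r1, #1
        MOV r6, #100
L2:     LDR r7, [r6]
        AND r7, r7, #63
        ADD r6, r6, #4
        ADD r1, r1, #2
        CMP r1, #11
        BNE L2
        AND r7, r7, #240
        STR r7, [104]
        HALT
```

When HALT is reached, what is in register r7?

after MOV r7, #2: r7=2
after MOV r1, #1: r1=1
after MOV r6, #100: r6=100
after LDR r7, [r6]: r7=M[100]=30
after AND r7, r7, #63: r7=30&63=30
after ADD r6, r6, #4: r6=100+4=104
after ADD r1, r1, #2: r1=1+2=3
CMP r1, #11  (cmp 3,11)
BNE L2: taken
after LDR r7, [r6]: r7=M[104]=4
after AND r7, r7, #63: r7=4&63=4
after ADD r6, r6, #4: r6=104+4=108
after ADD r1, r1, #2: r1=3+2=5
CMP r1, #11  (cmp 5,11)
BNE L2: taken
after LDR r7, [r6]: r7=M[108]=4
after AND r7, r7, #63: r7=4&63=4
after ADD r6, r6, #4: r6=108+4=112
after ADD r1, r1, #2: r1=5+2=7
CMP r1, #11  (cmp 7,11)
BNE L2: taken
after LDR r7, [r6]: r7=M[112]=-2
after AND r7, r7, #63: r7=(-2)&63=62
after ADD r6, r6, #4: r6=112+4=116
after ADD r1, r1, #2: r1=7+2=9
CMP r1, #11  (cmp 9,11)
BNE L2: taken
after LDR r7, [r6]: r7=M[116]=4
after AND r7, r7, #63: r7=4&63=4
after ADD r6, r6, #4: r6=116+4=120
after ADD r1, r1, #2: r1=9+2=11
CMP r1, #11  (cmp 11,11)
BNE L2: not taken
after AND r7, r7, #240: r7=4&240=0
STR r7, [104] → M[104]=0
halt.

0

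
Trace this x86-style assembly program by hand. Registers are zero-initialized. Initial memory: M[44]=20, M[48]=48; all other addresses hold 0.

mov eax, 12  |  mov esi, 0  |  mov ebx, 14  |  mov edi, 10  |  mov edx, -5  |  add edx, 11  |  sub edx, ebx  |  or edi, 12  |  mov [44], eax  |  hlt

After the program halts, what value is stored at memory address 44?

12

mov eax, 12 → eax=12
mov esi, 0 → esi=0
mov ebx, 14 → ebx=14
mov edi, 10 → edi=10
mov edx, -5 → edx=-5
add edx, 11 → edx=(-5)+11=6
sub edx, ebx → edx=6-14=-8
or edi, 12 → edi=10|12=14
mov [44], eax → M[44]=12
halt.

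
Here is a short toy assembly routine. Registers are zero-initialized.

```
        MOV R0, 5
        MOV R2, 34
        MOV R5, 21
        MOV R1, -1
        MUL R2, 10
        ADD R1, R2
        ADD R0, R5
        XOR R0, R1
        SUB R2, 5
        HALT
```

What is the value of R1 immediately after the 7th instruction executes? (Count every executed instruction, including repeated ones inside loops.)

after MOV R0, 5: R0=5
after MOV R2, 34: R2=34
after MOV R5, 21: R5=21
after MOV R1, -1: R1=-1
after MUL R2, 10: R2=34*10=340
after ADD R1, R2: R1=(-1)+340=339
after ADD R0, R5: R0=5+21=26
After step 7: R1 = 339.

339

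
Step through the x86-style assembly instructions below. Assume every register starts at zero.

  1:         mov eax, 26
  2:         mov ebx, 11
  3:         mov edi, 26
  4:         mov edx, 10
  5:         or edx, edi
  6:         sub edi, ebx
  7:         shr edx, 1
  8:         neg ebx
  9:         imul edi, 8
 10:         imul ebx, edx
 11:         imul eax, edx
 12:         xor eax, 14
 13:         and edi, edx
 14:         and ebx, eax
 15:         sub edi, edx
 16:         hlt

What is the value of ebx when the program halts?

336

eax=26
ebx=11
edi=26
edx=10
edx=10|26=26
edi=26-11=15
edx=26>>1=13
ebx=-(11)=-11
edi=15*8=120
ebx=(-11)*13=-143
eax=26*13=338
eax=338^14=348
edi=120&13=8
ebx=(-143)&348=336
edi=8-13=-5
halt.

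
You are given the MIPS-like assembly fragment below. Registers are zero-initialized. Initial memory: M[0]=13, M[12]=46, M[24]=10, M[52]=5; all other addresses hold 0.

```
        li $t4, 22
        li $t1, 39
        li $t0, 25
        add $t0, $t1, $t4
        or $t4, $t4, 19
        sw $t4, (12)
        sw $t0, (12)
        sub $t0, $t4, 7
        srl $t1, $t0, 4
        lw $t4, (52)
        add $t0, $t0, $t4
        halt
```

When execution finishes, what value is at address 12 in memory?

li $t4, 22 → $t4=22
li $t1, 39 → $t1=39
li $t0, 25 → $t0=25
add $t0, $t1, $t4 → $t0=39+22=61
or $t4, $t4, 19 → $t4=22|19=23
sw $t4, (12) → M[12]=23
sw $t0, (12) → M[12]=61
sub $t0, $t4, 7 → $t0=23-7=16
srl $t1, $t0, 4 → $t1=16>>4=1
lw $t4, (52) → $t4=M[52]=5
add $t0, $t0, $t4 → $t0=16+5=21
halt.

61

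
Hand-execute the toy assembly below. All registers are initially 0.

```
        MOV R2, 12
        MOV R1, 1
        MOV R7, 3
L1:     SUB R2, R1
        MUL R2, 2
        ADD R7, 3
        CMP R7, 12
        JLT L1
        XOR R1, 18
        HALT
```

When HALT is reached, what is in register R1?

19

MOV R2, 12 → R2=12
MOV R1, 1 → R1=1
MOV R7, 3 → R7=3
SUB R2, R1 → R2=12-1=11
MUL R2, 2 → R2=11*2=22
ADD R7, 3 → R7=3+3=6
CMP R7, 12  (cmp 6,12)
JLT L1: taken
SUB R2, R1 → R2=22-1=21
MUL R2, 2 → R2=21*2=42
ADD R7, 3 → R7=6+3=9
CMP R7, 12  (cmp 9,12)
JLT L1: taken
SUB R2, R1 → R2=42-1=41
MUL R2, 2 → R2=41*2=82
ADD R7, 3 → R7=9+3=12
CMP R7, 12  (cmp 12,12)
JLT L1: not taken
XOR R1, 18 → R1=1^18=19
halt.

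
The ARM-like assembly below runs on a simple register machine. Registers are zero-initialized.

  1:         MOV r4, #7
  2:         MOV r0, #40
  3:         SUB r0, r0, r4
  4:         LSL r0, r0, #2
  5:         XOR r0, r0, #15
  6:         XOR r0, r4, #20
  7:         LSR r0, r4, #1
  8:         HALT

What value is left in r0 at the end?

3

MOV r4, #7 → r4=7
MOV r0, #40 → r0=40
SUB r0, r0, r4 → r0=40-7=33
LSL r0, r0, #2 → r0=33<<2=132
XOR r0, r0, #15 → r0=132^15=139
XOR r0, r4, #20 → r0=7^20=19
LSR r0, r4, #1 → r0=7>>1=3
halt.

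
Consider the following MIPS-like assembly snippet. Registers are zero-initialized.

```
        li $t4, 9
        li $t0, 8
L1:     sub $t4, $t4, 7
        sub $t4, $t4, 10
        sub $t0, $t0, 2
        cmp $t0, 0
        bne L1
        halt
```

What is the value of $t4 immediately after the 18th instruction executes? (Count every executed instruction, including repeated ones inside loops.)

li $t4, 9 → $t4=9
li $t0, 8 → $t0=8
sub $t4, $t4, 7 → $t4=9-7=2
sub $t4, $t4, 10 → $t4=2-10=-8
sub $t0, $t0, 2 → $t0=8-2=6
cmp $t0, 0  (cmp 6,0)
bne L1: taken
sub $t4, $t4, 7 → $t4=(-8)-7=-15
sub $t4, $t4, 10 → $t4=(-15)-10=-25
sub $t0, $t0, 2 → $t0=6-2=4
cmp $t0, 0  (cmp 4,0)
bne L1: taken
sub $t4, $t4, 7 → $t4=(-25)-7=-32
sub $t4, $t4, 10 → $t4=(-32)-10=-42
sub $t0, $t0, 2 → $t0=4-2=2
cmp $t0, 0  (cmp 2,0)
bne L1: taken
sub $t4, $t4, 7 → $t4=(-42)-7=-49
After step 18: $t4 = -49.

-49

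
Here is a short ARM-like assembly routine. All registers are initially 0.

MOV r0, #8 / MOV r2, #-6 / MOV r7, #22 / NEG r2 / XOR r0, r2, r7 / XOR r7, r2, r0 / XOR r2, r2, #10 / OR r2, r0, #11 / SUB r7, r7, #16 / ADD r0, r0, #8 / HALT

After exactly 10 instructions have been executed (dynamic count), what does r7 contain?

after MOV r0, #8: r0=8
after MOV r2, #-6: r2=-6
after MOV r7, #22: r7=22
after NEG r2: r2=-(-6)=6
after XOR r0, r2, r7: r0=6^22=16
after XOR r7, r2, r0: r7=6^16=22
after XOR r2, r2, #10: r2=6^10=12
after OR r2, r0, #11: r2=16|11=27
after SUB r7, r7, #16: r7=22-16=6
after ADD r0, r0, #8: r0=16+8=24
After step 10: r7 = 6.

6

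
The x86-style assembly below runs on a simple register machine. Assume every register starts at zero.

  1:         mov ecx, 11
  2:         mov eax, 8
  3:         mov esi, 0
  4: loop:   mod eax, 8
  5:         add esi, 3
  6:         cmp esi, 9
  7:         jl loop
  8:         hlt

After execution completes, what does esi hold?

9

after mov ecx, 11: ecx=11
after mov eax, 8: eax=8
after mov esi, 0: esi=0
after mod eax, 8: eax=8%8=0
after add esi, 3: esi=0+3=3
cmp esi, 9  (cmp 3,9)
jl loop: taken
after mod eax, 8: eax=0%8=0
after add esi, 3: esi=3+3=6
cmp esi, 9  (cmp 6,9)
jl loop: taken
after mod eax, 8: eax=0%8=0
after add esi, 3: esi=6+3=9
cmp esi, 9  (cmp 9,9)
jl loop: not taken
halt.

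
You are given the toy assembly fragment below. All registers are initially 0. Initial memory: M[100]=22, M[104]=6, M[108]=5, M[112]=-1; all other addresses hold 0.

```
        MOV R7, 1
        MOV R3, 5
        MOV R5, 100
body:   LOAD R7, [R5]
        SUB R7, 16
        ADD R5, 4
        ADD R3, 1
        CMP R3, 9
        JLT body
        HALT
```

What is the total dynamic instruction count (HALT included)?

MOV R7, 1 → R7=1
MOV R3, 5 → R3=5
MOV R5, 100 → R5=100
LOAD R7, [R5] → R7=M[100]=22
SUB R7, 16 → R7=22-16=6
ADD R5, 4 → R5=100+4=104
ADD R3, 1 → R3=5+1=6
CMP R3, 9  (cmp 6,9)
JLT body: taken
LOAD R7, [R5] → R7=M[104]=6
SUB R7, 16 → R7=6-16=-10
ADD R5, 4 → R5=104+4=108
ADD R3, 1 → R3=6+1=7
CMP R3, 9  (cmp 7,9)
JLT body: taken
LOAD R7, [R5] → R7=M[108]=5
SUB R7, 16 → R7=5-16=-11
ADD R5, 4 → R5=108+4=112
ADD R3, 1 → R3=7+1=8
CMP R3, 9  (cmp 8,9)
JLT body: taken
LOAD R7, [R5] → R7=M[112]=-1
SUB R7, 16 → R7=(-1)-16=-17
ADD R5, 4 → R5=112+4=116
ADD R3, 1 → R3=8+1=9
CMP R3, 9  (cmp 9,9)
JLT body: not taken
halt.
Total executed instructions: 28.

28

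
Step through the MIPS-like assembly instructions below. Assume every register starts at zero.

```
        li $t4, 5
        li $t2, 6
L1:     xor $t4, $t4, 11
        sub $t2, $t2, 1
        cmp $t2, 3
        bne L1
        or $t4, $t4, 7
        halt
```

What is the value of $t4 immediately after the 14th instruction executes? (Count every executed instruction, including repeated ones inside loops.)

$t4=5
$t2=6
$t4=5^11=14
$t2=6-1=5
cmp $t2, 3  (cmp 5,3)
bne L1: taken
$t4=14^11=5
$t2=5-1=4
cmp $t2, 3  (cmp 4,3)
bne L1: taken
$t4=5^11=14
$t2=4-1=3
cmp $t2, 3  (cmp 3,3)
bne L1: not taken
After step 14: $t4 = 14.

14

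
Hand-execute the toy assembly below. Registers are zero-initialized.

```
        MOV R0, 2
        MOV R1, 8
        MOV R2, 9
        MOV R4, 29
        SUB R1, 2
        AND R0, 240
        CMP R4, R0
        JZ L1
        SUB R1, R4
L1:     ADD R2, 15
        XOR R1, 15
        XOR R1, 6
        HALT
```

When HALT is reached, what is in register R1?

-32

R0=2
R1=8
R2=9
R4=29
R1=8-2=6
R0=2&240=0
CMP R4, R0  (cmp 29,0)
JZ L1: not taken
R1=6-29=-23
R2=9+15=24
R1=(-23)^15=-26
R1=(-26)^6=-32
halt.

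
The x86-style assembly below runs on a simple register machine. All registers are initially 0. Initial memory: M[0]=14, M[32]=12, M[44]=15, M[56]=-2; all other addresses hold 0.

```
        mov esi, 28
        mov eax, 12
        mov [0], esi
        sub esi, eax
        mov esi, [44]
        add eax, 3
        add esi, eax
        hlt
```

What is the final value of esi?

esi=28
eax=12
mov [0], esi → M[0]=28
esi=28-12=16
esi=M[44]=15
eax=12+3=15
esi=15+15=30
halt.

30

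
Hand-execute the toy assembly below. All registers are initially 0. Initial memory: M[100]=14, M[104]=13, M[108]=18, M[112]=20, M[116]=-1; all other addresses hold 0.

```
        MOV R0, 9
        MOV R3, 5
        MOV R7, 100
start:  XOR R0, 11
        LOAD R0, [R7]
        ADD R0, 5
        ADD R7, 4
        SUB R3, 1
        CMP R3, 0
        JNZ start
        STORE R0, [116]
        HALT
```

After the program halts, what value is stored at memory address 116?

4

after MOV R0, 9: R0=9
after MOV R3, 5: R3=5
after MOV R7, 100: R7=100
after XOR R0, 11: R0=9^11=2
after LOAD R0, [R7]: R0=M[100]=14
after ADD R0, 5: R0=14+5=19
after ADD R7, 4: R7=100+4=104
after SUB R3, 1: R3=5-1=4
CMP R3, 0  (cmp 4,0)
JNZ start: taken
after XOR R0, 11: R0=19^11=24
after LOAD R0, [R7]: R0=M[104]=13
after ADD R0, 5: R0=13+5=18
after ADD R7, 4: R7=104+4=108
after SUB R3, 1: R3=4-1=3
CMP R3, 0  (cmp 3,0)
JNZ start: taken
after XOR R0, 11: R0=18^11=25
after LOAD R0, [R7]: R0=M[108]=18
after ADD R0, 5: R0=18+5=23
after ADD R7, 4: R7=108+4=112
after SUB R3, 1: R3=3-1=2
CMP R3, 0  (cmp 2,0)
JNZ start: taken
after XOR R0, 11: R0=23^11=28
after LOAD R0, [R7]: R0=M[112]=20
after ADD R0, 5: R0=20+5=25
after ADD R7, 4: R7=112+4=116
after SUB R3, 1: R3=2-1=1
CMP R3, 0  (cmp 1,0)
JNZ start: taken
after XOR R0, 11: R0=25^11=18
after LOAD R0, [R7]: R0=M[116]=-1
after ADD R0, 5: R0=(-1)+5=4
after ADD R7, 4: R7=116+4=120
after SUB R3, 1: R3=1-1=0
CMP R3, 0  (cmp 0,0)
JNZ start: not taken
STORE R0, [116] → M[116]=4
halt.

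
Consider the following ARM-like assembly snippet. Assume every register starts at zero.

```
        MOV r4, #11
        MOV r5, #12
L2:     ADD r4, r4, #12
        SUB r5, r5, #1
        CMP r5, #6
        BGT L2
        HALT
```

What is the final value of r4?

83

MOV r4, #11 → r4=11
MOV r5, #12 → r5=12
ADD r4, r4, #12 → r4=11+12=23
SUB r5, r5, #1 → r5=12-1=11
CMP r5, #6  (cmp 11,6)
BGT L2: taken
ADD r4, r4, #12 → r4=23+12=35
SUB r5, r5, #1 → r5=11-1=10
CMP r5, #6  (cmp 10,6)
BGT L2: taken
ADD r4, r4, #12 → r4=35+12=47
SUB r5, r5, #1 → r5=10-1=9
CMP r5, #6  (cmp 9,6)
BGT L2: taken
ADD r4, r4, #12 → r4=47+12=59
SUB r5, r5, #1 → r5=9-1=8
CMP r5, #6  (cmp 8,6)
BGT L2: taken
ADD r4, r4, #12 → r4=59+12=71
SUB r5, r5, #1 → r5=8-1=7
CMP r5, #6  (cmp 7,6)
BGT L2: taken
ADD r4, r4, #12 → r4=71+12=83
SUB r5, r5, #1 → r5=7-1=6
CMP r5, #6  (cmp 6,6)
BGT L2: not taken
halt.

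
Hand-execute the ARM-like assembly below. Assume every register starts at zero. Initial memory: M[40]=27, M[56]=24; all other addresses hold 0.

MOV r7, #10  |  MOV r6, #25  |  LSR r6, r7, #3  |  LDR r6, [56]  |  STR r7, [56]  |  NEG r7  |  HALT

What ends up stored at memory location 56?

r7=10
r6=25
r6=10>>3=1
r6=M[56]=24
STR r7, [56] → M[56]=10
r7=-(10)=-10
halt.

10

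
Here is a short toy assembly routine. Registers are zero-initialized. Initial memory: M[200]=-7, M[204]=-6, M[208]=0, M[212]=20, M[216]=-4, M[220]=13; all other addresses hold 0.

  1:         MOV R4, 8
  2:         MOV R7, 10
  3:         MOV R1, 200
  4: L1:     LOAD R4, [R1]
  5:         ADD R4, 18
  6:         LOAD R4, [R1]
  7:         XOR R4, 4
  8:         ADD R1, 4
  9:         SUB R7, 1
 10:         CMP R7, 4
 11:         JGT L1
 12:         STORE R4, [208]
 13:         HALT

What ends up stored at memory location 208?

9

R4=8
R7=10
R1=200
R4=M[200]=-7
R4=(-7)+18=11
R4=M[200]=-7
R4=(-7)^4=-3
R1=200+4=204
R7=10-1=9
CMP R7, 4  (cmp 9,4)
JGT L1: taken
R4=M[204]=-6
R4=(-6)+18=12
R4=M[204]=-6
R4=(-6)^4=-2
R1=204+4=208
R7=9-1=8
CMP R7, 4  (cmp 8,4)
JGT L1: taken
R4=M[208]=0
R4=0+18=18
R4=M[208]=0
R4=0^4=4
R1=208+4=212
R7=8-1=7
CMP R7, 4  (cmp 7,4)
JGT L1: taken
R4=M[212]=20
R4=20+18=38
R4=M[212]=20
R4=20^4=16
R1=212+4=216
R7=7-1=6
CMP R7, 4  (cmp 6,4)
JGT L1: taken
R4=M[216]=-4
R4=(-4)+18=14
R4=M[216]=-4
R4=(-4)^4=-8
R1=216+4=220
R7=6-1=5
CMP R7, 4  (cmp 5,4)
JGT L1: taken
R4=M[220]=13
R4=13+18=31
R4=M[220]=13
R4=13^4=9
R1=220+4=224
R7=5-1=4
CMP R7, 4  (cmp 4,4)
JGT L1: not taken
STORE R4, [208] → M[208]=9
halt.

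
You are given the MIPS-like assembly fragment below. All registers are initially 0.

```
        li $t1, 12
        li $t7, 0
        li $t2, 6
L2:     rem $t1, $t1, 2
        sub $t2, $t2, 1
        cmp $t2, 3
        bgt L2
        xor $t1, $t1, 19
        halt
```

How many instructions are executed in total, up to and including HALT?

li $t1, 12 → $t1=12
li $t7, 0 → $t7=0
li $t2, 6 → $t2=6
rem $t1, $t1, 2 → $t1=12%2=0
sub $t2, $t2, 1 → $t2=6-1=5
cmp $t2, 3  (cmp 5,3)
bgt L2: taken
rem $t1, $t1, 2 → $t1=0%2=0
sub $t2, $t2, 1 → $t2=5-1=4
cmp $t2, 3  (cmp 4,3)
bgt L2: taken
rem $t1, $t1, 2 → $t1=0%2=0
sub $t2, $t2, 1 → $t2=4-1=3
cmp $t2, 3  (cmp 3,3)
bgt L2: not taken
xor $t1, $t1, 19 → $t1=0^19=19
halt.
Total executed instructions: 17.

17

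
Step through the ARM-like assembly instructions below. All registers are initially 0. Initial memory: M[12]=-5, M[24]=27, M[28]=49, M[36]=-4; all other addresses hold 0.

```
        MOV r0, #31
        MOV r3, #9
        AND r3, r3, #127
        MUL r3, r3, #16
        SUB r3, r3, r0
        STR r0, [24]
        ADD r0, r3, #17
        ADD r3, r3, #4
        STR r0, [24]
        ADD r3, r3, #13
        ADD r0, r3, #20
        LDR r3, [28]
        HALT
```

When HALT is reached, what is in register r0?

MOV r0, #31 → r0=31
MOV r3, #9 → r3=9
AND r3, r3, #127 → r3=9&127=9
MUL r3, r3, #16 → r3=9*16=144
SUB r3, r3, r0 → r3=144-31=113
STR r0, [24] → M[24]=31
ADD r0, r3, #17 → r0=113+17=130
ADD r3, r3, #4 → r3=113+4=117
STR r0, [24] → M[24]=130
ADD r3, r3, #13 → r3=117+13=130
ADD r0, r3, #20 → r0=130+20=150
LDR r3, [28] → r3=M[28]=49
halt.

150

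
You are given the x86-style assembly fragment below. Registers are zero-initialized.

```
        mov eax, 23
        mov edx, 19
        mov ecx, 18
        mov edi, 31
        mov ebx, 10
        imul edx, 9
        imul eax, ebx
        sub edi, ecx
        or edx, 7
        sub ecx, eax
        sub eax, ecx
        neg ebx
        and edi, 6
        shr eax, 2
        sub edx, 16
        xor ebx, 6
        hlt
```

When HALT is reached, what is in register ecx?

eax=23
edx=19
ecx=18
edi=31
ebx=10
edx=19*9=171
eax=23*10=230
edi=31-18=13
edx=171|7=175
ecx=18-230=-212
eax=230-(-212)=442
ebx=-(10)=-10
edi=13&6=4
eax=442>>2=110
edx=175-16=159
ebx=(-10)^6=-16
halt.

-212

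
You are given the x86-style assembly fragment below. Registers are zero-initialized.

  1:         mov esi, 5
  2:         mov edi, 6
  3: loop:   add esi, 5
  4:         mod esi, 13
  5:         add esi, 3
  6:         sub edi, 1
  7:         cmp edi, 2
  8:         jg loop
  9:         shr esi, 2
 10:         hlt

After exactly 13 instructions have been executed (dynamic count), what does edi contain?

4

esi=5
edi=6
esi=5+5=10
esi=10%13=10
esi=10+3=13
edi=6-1=5
cmp edi, 2  (cmp 5,2)
jg loop: taken
esi=13+5=18
esi=18%13=5
esi=5+3=8
edi=5-1=4
cmp edi, 2  (cmp 4,2)
After step 13: edi = 4.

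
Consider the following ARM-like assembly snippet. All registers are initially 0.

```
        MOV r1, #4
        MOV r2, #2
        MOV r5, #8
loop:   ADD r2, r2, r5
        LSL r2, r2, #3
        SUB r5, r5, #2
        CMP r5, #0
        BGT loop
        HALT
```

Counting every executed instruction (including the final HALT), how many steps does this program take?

24

after MOV r1, #4: r1=4
after MOV r2, #2: r2=2
after MOV r5, #8: r5=8
after ADD r2, r2, r5: r2=2+8=10
after LSL r2, r2, #3: r2=10<<3=80
after SUB r5, r5, #2: r5=8-2=6
CMP r5, #0  (cmp 6,0)
BGT loop: taken
after ADD r2, r2, r5: r2=80+6=86
after LSL r2, r2, #3: r2=86<<3=688
after SUB r5, r5, #2: r5=6-2=4
CMP r5, #0  (cmp 4,0)
BGT loop: taken
after ADD r2, r2, r5: r2=688+4=692
after LSL r2, r2, #3: r2=692<<3=5536
after SUB r5, r5, #2: r5=4-2=2
CMP r5, #0  (cmp 2,0)
BGT loop: taken
after ADD r2, r2, r5: r2=5536+2=5538
after LSL r2, r2, #3: r2=5538<<3=44304
after SUB r5, r5, #2: r5=2-2=0
CMP r5, #0  (cmp 0,0)
BGT loop: not taken
halt.
Total executed instructions: 24.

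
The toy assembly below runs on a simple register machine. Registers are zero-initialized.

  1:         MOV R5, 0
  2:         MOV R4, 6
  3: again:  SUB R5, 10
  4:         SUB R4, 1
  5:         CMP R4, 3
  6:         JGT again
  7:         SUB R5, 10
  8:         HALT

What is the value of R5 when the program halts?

MOV R5, 0 → R5=0
MOV R4, 6 → R4=6
SUB R5, 10 → R5=0-10=-10
SUB R4, 1 → R4=6-1=5
CMP R4, 3  (cmp 5,3)
JGT again: taken
SUB R5, 10 → R5=(-10)-10=-20
SUB R4, 1 → R4=5-1=4
CMP R4, 3  (cmp 4,3)
JGT again: taken
SUB R5, 10 → R5=(-20)-10=-30
SUB R4, 1 → R4=4-1=3
CMP R4, 3  (cmp 3,3)
JGT again: not taken
SUB R5, 10 → R5=(-30)-10=-40
halt.

-40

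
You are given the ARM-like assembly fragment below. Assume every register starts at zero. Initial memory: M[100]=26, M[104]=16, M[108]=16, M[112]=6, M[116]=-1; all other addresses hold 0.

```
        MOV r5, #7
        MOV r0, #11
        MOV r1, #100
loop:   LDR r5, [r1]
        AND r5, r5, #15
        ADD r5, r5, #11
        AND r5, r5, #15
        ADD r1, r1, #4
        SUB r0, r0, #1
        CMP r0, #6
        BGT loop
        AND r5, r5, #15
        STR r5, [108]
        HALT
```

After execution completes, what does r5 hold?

MOV r5, #7 → r5=7
MOV r0, #11 → r0=11
MOV r1, #100 → r1=100
LDR r5, [r1] → r5=M[100]=26
AND r5, r5, #15 → r5=26&15=10
ADD r5, r5, #11 → r5=10+11=21
AND r5, r5, #15 → r5=21&15=5
ADD r1, r1, #4 → r1=100+4=104
SUB r0, r0, #1 → r0=11-1=10
CMP r0, #6  (cmp 10,6)
BGT loop: taken
LDR r5, [r1] → r5=M[104]=16
AND r5, r5, #15 → r5=16&15=0
ADD r5, r5, #11 → r5=0+11=11
AND r5, r5, #15 → r5=11&15=11
ADD r1, r1, #4 → r1=104+4=108
SUB r0, r0, #1 → r0=10-1=9
CMP r0, #6  (cmp 9,6)
BGT loop: taken
LDR r5, [r1] → r5=M[108]=16
AND r5, r5, #15 → r5=16&15=0
ADD r5, r5, #11 → r5=0+11=11
AND r5, r5, #15 → r5=11&15=11
ADD r1, r1, #4 → r1=108+4=112
SUB r0, r0, #1 → r0=9-1=8
CMP r0, #6  (cmp 8,6)
BGT loop: taken
LDR r5, [r1] → r5=M[112]=6
AND r5, r5, #15 → r5=6&15=6
ADD r5, r5, #11 → r5=6+11=17
AND r5, r5, #15 → r5=17&15=1
ADD r1, r1, #4 → r1=112+4=116
SUB r0, r0, #1 → r0=8-1=7
CMP r0, #6  (cmp 7,6)
BGT loop: taken
LDR r5, [r1] → r5=M[116]=-1
AND r5, r5, #15 → r5=(-1)&15=15
ADD r5, r5, #11 → r5=15+11=26
AND r5, r5, #15 → r5=26&15=10
ADD r1, r1, #4 → r1=116+4=120
SUB r0, r0, #1 → r0=7-1=6
CMP r0, #6  (cmp 6,6)
BGT loop: not taken
AND r5, r5, #15 → r5=10&15=10
STR r5, [108] → M[108]=10
halt.

10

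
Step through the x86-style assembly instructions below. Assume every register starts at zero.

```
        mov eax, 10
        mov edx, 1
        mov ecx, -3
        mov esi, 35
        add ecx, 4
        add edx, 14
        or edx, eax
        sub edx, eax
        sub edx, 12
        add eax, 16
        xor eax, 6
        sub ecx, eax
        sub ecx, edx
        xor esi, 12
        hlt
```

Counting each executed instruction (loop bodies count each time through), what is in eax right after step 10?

mov eax, 10 → eax=10
mov edx, 1 → edx=1
mov ecx, -3 → ecx=-3
mov esi, 35 → esi=35
add ecx, 4 → ecx=(-3)+4=1
add edx, 14 → edx=1+14=15
or edx, eax → edx=15|10=15
sub edx, eax → edx=15-10=5
sub edx, 12 → edx=5-12=-7
add eax, 16 → eax=10+16=26
After step 10: eax = 26.

26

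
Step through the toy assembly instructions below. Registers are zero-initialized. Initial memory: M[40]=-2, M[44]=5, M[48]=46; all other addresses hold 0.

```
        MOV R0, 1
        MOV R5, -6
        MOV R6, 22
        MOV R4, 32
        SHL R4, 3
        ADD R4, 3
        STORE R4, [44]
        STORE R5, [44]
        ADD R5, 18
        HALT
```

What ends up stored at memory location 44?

after MOV R0, 1: R0=1
after MOV R5, -6: R5=-6
after MOV R6, 22: R6=22
after MOV R4, 32: R4=32
after SHL R4, 3: R4=32<<3=256
after ADD R4, 3: R4=256+3=259
STORE R4, [44] → M[44]=259
STORE R5, [44] → M[44]=-6
after ADD R5, 18: R5=(-6)+18=12
halt.

-6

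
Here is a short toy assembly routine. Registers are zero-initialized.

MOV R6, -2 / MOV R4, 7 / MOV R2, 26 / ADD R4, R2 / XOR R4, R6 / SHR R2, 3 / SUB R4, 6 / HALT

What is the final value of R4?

R6=-2
R4=7
R2=26
R4=7+26=33
R4=33^(-2)=-33
R2=26>>3=3
R4=(-33)-6=-39
halt.

-39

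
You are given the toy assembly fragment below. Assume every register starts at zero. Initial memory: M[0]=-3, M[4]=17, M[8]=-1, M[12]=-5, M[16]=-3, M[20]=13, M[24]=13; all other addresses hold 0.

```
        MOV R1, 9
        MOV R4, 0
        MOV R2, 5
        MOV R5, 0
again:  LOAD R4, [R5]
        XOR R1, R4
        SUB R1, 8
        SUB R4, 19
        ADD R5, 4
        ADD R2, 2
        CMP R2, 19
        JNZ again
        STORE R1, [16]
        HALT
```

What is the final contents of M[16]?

4

MOV R1, 9 → R1=9
MOV R4, 0 → R4=0
MOV R2, 5 → R2=5
MOV R5, 0 → R5=0
LOAD R4, [R5] → R4=M[0]=-3
XOR R1, R4 → R1=9^(-3)=-12
SUB R1, 8 → R1=(-12)-8=-20
SUB R4, 19 → R4=(-3)-19=-22
ADD R5, 4 → R5=0+4=4
ADD R2, 2 → R2=5+2=7
CMP R2, 19  (cmp 7,19)
JNZ again: taken
LOAD R4, [R5] → R4=M[4]=17
XOR R1, R4 → R1=(-20)^17=-3
SUB R1, 8 → R1=(-3)-8=-11
SUB R4, 19 → R4=17-19=-2
ADD R5, 4 → R5=4+4=8
ADD R2, 2 → R2=7+2=9
CMP R2, 19  (cmp 9,19)
JNZ again: taken
LOAD R4, [R5] → R4=M[8]=-1
XOR R1, R4 → R1=(-11)^(-1)=10
SUB R1, 8 → R1=10-8=2
SUB R4, 19 → R4=(-1)-19=-20
ADD R5, 4 → R5=8+4=12
ADD R2, 2 → R2=9+2=11
CMP R2, 19  (cmp 11,19)
JNZ again: taken
LOAD R4, [R5] → R4=M[12]=-5
XOR R1, R4 → R1=2^(-5)=-7
SUB R1, 8 → R1=(-7)-8=-15
SUB R4, 19 → R4=(-5)-19=-24
ADD R5, 4 → R5=12+4=16
ADD R2, 2 → R2=11+2=13
CMP R2, 19  (cmp 13,19)
JNZ again: taken
LOAD R4, [R5] → R4=M[16]=-3
XOR R1, R4 → R1=(-15)^(-3)=12
SUB R1, 8 → R1=12-8=4
SUB R4, 19 → R4=(-3)-19=-22
ADD R5, 4 → R5=16+4=20
ADD R2, 2 → R2=13+2=15
CMP R2, 19  (cmp 15,19)
JNZ again: taken
LOAD R4, [R5] → R4=M[20]=13
XOR R1, R4 → R1=4^13=9
SUB R1, 8 → R1=9-8=1
SUB R4, 19 → R4=13-19=-6
ADD R5, 4 → R5=20+4=24
ADD R2, 2 → R2=15+2=17
CMP R2, 19  (cmp 17,19)
JNZ again: taken
LOAD R4, [R5] → R4=M[24]=13
XOR R1, R4 → R1=1^13=12
SUB R1, 8 → R1=12-8=4
SUB R4, 19 → R4=13-19=-6
ADD R5, 4 → R5=24+4=28
ADD R2, 2 → R2=17+2=19
CMP R2, 19  (cmp 19,19)
JNZ again: not taken
STORE R1, [16] → M[16]=4
halt.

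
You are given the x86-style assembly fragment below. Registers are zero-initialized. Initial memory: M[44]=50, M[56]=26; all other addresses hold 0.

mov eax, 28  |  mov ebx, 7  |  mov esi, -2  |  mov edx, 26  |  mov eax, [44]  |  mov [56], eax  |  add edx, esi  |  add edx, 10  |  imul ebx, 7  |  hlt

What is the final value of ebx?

49

eax=28
ebx=7
esi=-2
edx=26
eax=M[44]=50
mov [56], eax → M[56]=50
edx=26+(-2)=24
edx=24+10=34
ebx=7*7=49
halt.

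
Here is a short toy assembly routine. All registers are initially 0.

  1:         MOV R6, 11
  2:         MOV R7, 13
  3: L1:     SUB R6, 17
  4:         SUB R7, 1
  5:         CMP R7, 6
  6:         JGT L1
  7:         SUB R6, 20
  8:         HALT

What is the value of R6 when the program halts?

MOV R6, 11 → R6=11
MOV R7, 13 → R7=13
SUB R6, 17 → R6=11-17=-6
SUB R7, 1 → R7=13-1=12
CMP R7, 6  (cmp 12,6)
JGT L1: taken
SUB R6, 17 → R6=(-6)-17=-23
SUB R7, 1 → R7=12-1=11
CMP R7, 6  (cmp 11,6)
JGT L1: taken
SUB R6, 17 → R6=(-23)-17=-40
SUB R7, 1 → R7=11-1=10
CMP R7, 6  (cmp 10,6)
JGT L1: taken
SUB R6, 17 → R6=(-40)-17=-57
SUB R7, 1 → R7=10-1=9
CMP R7, 6  (cmp 9,6)
JGT L1: taken
SUB R6, 17 → R6=(-57)-17=-74
SUB R7, 1 → R7=9-1=8
CMP R7, 6  (cmp 8,6)
JGT L1: taken
SUB R6, 17 → R6=(-74)-17=-91
SUB R7, 1 → R7=8-1=7
CMP R7, 6  (cmp 7,6)
JGT L1: taken
SUB R6, 17 → R6=(-91)-17=-108
SUB R7, 1 → R7=7-1=6
CMP R7, 6  (cmp 6,6)
JGT L1: not taken
SUB R6, 20 → R6=(-108)-20=-128
halt.

-128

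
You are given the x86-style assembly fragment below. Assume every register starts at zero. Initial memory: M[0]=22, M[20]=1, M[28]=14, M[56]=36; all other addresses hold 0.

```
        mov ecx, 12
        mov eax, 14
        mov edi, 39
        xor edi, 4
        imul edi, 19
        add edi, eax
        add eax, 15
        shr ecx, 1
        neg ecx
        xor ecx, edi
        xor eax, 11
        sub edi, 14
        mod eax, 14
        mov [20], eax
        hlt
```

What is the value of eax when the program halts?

ecx=12
eax=14
edi=39
edi=39^4=35
edi=35*19=665
edi=665+14=679
eax=14+15=29
ecx=12>>1=6
ecx=-(6)=-6
ecx=(-6)^679=-675
eax=29^11=22
edi=679-14=665
eax=22%14=8
mov [20], eax → M[20]=8
halt.

8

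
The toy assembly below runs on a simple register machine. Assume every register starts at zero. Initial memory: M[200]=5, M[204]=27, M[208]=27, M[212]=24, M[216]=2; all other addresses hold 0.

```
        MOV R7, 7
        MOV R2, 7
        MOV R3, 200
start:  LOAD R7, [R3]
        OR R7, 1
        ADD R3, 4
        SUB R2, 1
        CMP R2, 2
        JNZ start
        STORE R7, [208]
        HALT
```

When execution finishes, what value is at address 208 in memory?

R7=7
R2=7
R3=200
R7=M[200]=5
R7=5|1=5
R3=200+4=204
R2=7-1=6
CMP R2, 2  (cmp 6,2)
JNZ start: taken
R7=M[204]=27
R7=27|1=27
R3=204+4=208
R2=6-1=5
CMP R2, 2  (cmp 5,2)
JNZ start: taken
R7=M[208]=27
R7=27|1=27
R3=208+4=212
R2=5-1=4
CMP R2, 2  (cmp 4,2)
JNZ start: taken
R7=M[212]=24
R7=24|1=25
R3=212+4=216
R2=4-1=3
CMP R2, 2  (cmp 3,2)
JNZ start: taken
R7=M[216]=2
R7=2|1=3
R3=216+4=220
R2=3-1=2
CMP R2, 2  (cmp 2,2)
JNZ start: not taken
STORE R7, [208] → M[208]=3
halt.

3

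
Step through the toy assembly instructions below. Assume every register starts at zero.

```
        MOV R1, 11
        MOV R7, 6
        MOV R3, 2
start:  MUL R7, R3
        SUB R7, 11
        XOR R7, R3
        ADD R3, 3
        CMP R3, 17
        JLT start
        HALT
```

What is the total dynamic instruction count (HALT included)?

34

R1=11
R7=6
R3=2
R7=6*2=12
R7=12-11=1
R7=1^2=3
R3=2+3=5
CMP R3, 17  (cmp 5,17)
JLT start: taken
R7=3*5=15
R7=15-11=4
R7=4^5=1
R3=5+3=8
CMP R3, 17  (cmp 8,17)
JLT start: taken
R7=1*8=8
R7=8-11=-3
R7=(-3)^8=-11
R3=8+3=11
CMP R3, 17  (cmp 11,17)
JLT start: taken
R7=(-11)*11=-121
R7=(-121)-11=-132
R7=(-132)^11=-137
R3=11+3=14
CMP R3, 17  (cmp 14,17)
JLT start: taken
R7=(-137)*14=-1918
R7=(-1918)-11=-1929
R7=(-1929)^14=-1927
R3=14+3=17
CMP R3, 17  (cmp 17,17)
JLT start: not taken
halt.
Total executed instructions: 34.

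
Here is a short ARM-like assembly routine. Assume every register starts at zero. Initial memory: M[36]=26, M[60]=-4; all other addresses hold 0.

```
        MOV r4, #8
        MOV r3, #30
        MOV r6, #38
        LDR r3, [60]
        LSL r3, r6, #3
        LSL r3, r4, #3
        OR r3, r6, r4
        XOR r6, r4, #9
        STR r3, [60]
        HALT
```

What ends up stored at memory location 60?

MOV r4, #8 → r4=8
MOV r3, #30 → r3=30
MOV r6, #38 → r6=38
LDR r3, [60] → r3=M[60]=-4
LSL r3, r6, #3 → r3=38<<3=304
LSL r3, r4, #3 → r3=8<<3=64
OR r3, r6, r4 → r3=38|8=46
XOR r6, r4, #9 → r6=8^9=1
STR r3, [60] → M[60]=46
halt.

46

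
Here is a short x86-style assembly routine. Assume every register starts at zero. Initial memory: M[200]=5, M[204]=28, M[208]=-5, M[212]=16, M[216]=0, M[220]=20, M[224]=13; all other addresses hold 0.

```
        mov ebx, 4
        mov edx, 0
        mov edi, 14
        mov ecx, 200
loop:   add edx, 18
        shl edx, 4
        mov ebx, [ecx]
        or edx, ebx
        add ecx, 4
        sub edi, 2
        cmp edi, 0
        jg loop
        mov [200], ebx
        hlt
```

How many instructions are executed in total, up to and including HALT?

after mov ebx, 4: ebx=4
after mov edx, 0: edx=0
after mov edi, 14: edi=14
after mov ecx, 200: ecx=200
after add edx, 18: edx=0+18=18
after shl edx, 4: edx=18<<4=288
after mov ebx, [ecx]: ebx=M[200]=5
after or edx, ebx: edx=288|5=293
after add ecx, 4: ecx=200+4=204
after sub edi, 2: edi=14-2=12
cmp edi, 0  (cmp 12,0)
jg loop: taken
after add edx, 18: edx=293+18=311
after shl edx, 4: edx=311<<4=4976
after mov ebx, [ecx]: ebx=M[204]=28
after or edx, ebx: edx=4976|28=4988
after add ecx, 4: ecx=204+4=208
after sub edi, 2: edi=12-2=10
cmp edi, 0  (cmp 10,0)
jg loop: taken
after add edx, 18: edx=4988+18=5006
after shl edx, 4: edx=5006<<4=80096
after mov ebx, [ecx]: ebx=M[208]=-5
after or edx, ebx: edx=80096|(-5)=-5
after add ecx, 4: ecx=208+4=212
after sub edi, 2: edi=10-2=8
cmp edi, 0  (cmp 8,0)
jg loop: taken
after add edx, 18: edx=(-5)+18=13
after shl edx, 4: edx=13<<4=208
after mov ebx, [ecx]: ebx=M[212]=16
after or edx, ebx: edx=208|16=208
after add ecx, 4: ecx=212+4=216
after sub edi, 2: edi=8-2=6
cmp edi, 0  (cmp 6,0)
jg loop: taken
after add edx, 18: edx=208+18=226
after shl edx, 4: edx=226<<4=3616
after mov ebx, [ecx]: ebx=M[216]=0
after or edx, ebx: edx=3616|0=3616
after add ecx, 4: ecx=216+4=220
after sub edi, 2: edi=6-2=4
cmp edi, 0  (cmp 4,0)
jg loop: taken
after add edx, 18: edx=3616+18=3634
after shl edx, 4: edx=3634<<4=58144
after mov ebx, [ecx]: ebx=M[220]=20
after or edx, ebx: edx=58144|20=58164
after add ecx, 4: ecx=220+4=224
after sub edi, 2: edi=4-2=2
cmp edi, 0  (cmp 2,0)
jg loop: taken
after add edx, 18: edx=58164+18=58182
after shl edx, 4: edx=58182<<4=930912
after mov ebx, [ecx]: ebx=M[224]=13
after or edx, ebx: edx=930912|13=930925
after add ecx, 4: ecx=224+4=228
after sub edi, 2: edi=2-2=0
cmp edi, 0  (cmp 0,0)
jg loop: not taken
mov [200], ebx → M[200]=13
halt.
Total executed instructions: 62.

62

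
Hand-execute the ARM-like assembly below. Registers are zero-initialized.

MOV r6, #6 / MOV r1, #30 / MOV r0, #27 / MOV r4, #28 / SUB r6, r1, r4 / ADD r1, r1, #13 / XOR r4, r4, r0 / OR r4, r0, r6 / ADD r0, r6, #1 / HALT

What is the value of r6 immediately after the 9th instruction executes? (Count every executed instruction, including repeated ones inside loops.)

after MOV r6, #6: r6=6
after MOV r1, #30: r1=30
after MOV r0, #27: r0=27
after MOV r4, #28: r4=28
after SUB r6, r1, r4: r6=30-28=2
after ADD r1, r1, #13: r1=30+13=43
after XOR r4, r4, r0: r4=28^27=7
after OR r4, r0, r6: r4=27|2=27
after ADD r0, r6, #1: r0=2+1=3
After step 9: r6 = 2.

2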